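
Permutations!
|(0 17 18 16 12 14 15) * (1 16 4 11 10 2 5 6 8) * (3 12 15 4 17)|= |(0 3 12 14 4 11 10 2 5 6 8 1 16 15)(17 18)|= 14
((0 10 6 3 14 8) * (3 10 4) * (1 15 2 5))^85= (1 15 2 5)(6 10)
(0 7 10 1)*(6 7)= (0 6 7 10 1)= [6, 0, 2, 3, 4, 5, 7, 10, 8, 9, 1]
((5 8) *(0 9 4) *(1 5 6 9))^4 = (0 6 1 9 5 4 8)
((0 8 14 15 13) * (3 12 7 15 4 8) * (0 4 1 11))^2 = (0 12 15 4 14 11 3 7 13 8 1)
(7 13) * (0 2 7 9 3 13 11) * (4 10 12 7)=(0 2 4 10 12 7 11)(3 13 9)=[2, 1, 4, 13, 10, 5, 6, 11, 8, 3, 12, 0, 7, 9]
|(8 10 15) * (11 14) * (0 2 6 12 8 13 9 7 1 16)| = 12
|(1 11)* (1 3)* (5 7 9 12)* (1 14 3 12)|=6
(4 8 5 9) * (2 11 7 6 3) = (2 11 7 6 3)(4 8 5 9) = [0, 1, 11, 2, 8, 9, 3, 6, 5, 4, 10, 7]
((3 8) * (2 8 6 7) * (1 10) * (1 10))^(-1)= (10)(2 7 6 3 8)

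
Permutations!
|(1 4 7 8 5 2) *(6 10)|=|(1 4 7 8 5 2)(6 10)|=6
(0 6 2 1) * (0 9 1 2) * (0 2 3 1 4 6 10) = (0 10)(1 9 4 6 2 3) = [10, 9, 3, 1, 6, 5, 2, 7, 8, 4, 0]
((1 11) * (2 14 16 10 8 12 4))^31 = (1 11)(2 10 4 16 12 14 8)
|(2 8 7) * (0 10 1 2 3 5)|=8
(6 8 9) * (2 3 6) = [0, 1, 3, 6, 4, 5, 8, 7, 9, 2] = (2 3 6 8 9)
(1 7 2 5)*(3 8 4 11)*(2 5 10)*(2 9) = (1 7 5)(2 10 9)(3 8 4 11) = [0, 7, 10, 8, 11, 1, 6, 5, 4, 2, 9, 3]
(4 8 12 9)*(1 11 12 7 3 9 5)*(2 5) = (1 11 12 2 5)(3 9 4 8 7) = [0, 11, 5, 9, 8, 1, 6, 3, 7, 4, 10, 12, 2]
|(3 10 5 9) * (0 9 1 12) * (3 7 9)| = |(0 3 10 5 1 12)(7 9)| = 6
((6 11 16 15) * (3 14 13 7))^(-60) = ((3 14 13 7)(6 11 16 15))^(-60) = (16)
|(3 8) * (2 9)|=|(2 9)(3 8)|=2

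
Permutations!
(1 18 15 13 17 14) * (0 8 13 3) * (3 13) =(0 8 3)(1 18 15 13 17 14) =[8, 18, 2, 0, 4, 5, 6, 7, 3, 9, 10, 11, 12, 17, 1, 13, 16, 14, 15]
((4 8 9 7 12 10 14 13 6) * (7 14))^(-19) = (4 6 13 14 9 8)(7 10 12)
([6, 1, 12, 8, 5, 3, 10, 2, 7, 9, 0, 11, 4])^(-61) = (0 10 6)(2 4 3 7 12 5 8)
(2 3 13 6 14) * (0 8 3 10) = (0 8 3 13 6 14 2 10) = [8, 1, 10, 13, 4, 5, 14, 7, 3, 9, 0, 11, 12, 6, 2]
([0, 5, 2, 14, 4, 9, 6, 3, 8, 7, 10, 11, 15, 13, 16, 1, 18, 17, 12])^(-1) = (1 15 12 18 16 14 3 7 9 5)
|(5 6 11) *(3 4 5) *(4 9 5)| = |(3 9 5 6 11)| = 5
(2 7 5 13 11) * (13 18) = (2 7 5 18 13 11) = [0, 1, 7, 3, 4, 18, 6, 5, 8, 9, 10, 2, 12, 11, 14, 15, 16, 17, 13]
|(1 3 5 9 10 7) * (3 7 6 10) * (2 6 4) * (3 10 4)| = 12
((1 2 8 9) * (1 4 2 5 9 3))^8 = ((1 5 9 4 2 8 3))^8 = (1 5 9 4 2 8 3)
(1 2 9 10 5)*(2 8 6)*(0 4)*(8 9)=[4, 9, 8, 3, 0, 1, 2, 7, 6, 10, 5]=(0 4)(1 9 10 5)(2 8 6)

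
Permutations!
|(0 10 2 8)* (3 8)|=5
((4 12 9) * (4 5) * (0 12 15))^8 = (0 9 4)(5 15 12)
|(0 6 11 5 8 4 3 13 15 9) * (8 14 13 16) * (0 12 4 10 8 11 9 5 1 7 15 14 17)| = 26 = |(0 6 9 12 4 3 16 11 1 7 15 5 17)(8 10)(13 14)|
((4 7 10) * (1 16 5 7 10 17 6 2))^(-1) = (1 2 6 17 7 5 16)(4 10)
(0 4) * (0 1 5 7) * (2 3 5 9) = [4, 9, 3, 5, 1, 7, 6, 0, 8, 2] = (0 4 1 9 2 3 5 7)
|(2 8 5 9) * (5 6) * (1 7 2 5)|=10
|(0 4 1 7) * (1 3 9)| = 6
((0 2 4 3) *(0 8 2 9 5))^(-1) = (0 5 9)(2 8 3 4)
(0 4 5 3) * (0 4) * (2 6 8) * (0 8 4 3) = [8, 1, 6, 3, 5, 0, 4, 7, 2] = (0 8 2 6 4 5)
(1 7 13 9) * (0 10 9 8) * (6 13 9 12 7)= (0 10 12 7 9 1 6 13 8)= [10, 6, 2, 3, 4, 5, 13, 9, 0, 1, 12, 11, 7, 8]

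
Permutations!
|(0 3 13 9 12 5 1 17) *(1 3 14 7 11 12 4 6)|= |(0 14 7 11 12 5 3 13 9 4 6 1 17)|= 13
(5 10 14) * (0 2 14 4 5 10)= [2, 1, 14, 3, 5, 0, 6, 7, 8, 9, 4, 11, 12, 13, 10]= (0 2 14 10 4 5)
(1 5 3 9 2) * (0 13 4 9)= (0 13 4 9 2 1 5 3)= [13, 5, 1, 0, 9, 3, 6, 7, 8, 2, 10, 11, 12, 4]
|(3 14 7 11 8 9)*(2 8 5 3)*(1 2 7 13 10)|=11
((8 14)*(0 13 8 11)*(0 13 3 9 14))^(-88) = (0 14 8 9 13 3 11)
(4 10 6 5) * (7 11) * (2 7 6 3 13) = (2 7 11 6 5 4 10 3 13) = [0, 1, 7, 13, 10, 4, 5, 11, 8, 9, 3, 6, 12, 2]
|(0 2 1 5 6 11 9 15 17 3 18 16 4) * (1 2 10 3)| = 42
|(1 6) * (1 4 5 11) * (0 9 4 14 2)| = 9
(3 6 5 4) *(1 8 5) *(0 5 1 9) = (0 5 4 3 6 9)(1 8) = [5, 8, 2, 6, 3, 4, 9, 7, 1, 0]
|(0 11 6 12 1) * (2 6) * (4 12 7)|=8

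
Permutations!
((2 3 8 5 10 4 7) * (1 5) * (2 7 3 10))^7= ((1 5 2 10 4 3 8))^7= (10)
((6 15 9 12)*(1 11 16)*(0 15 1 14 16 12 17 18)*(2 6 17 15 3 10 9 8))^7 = (0 6 3 1 10 11 9 12 15 17 8 18 2)(14 16)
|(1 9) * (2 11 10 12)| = 4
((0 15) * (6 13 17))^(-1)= (0 15)(6 17 13)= ((0 15)(6 13 17))^(-1)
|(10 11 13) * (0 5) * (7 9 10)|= 10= |(0 5)(7 9 10 11 13)|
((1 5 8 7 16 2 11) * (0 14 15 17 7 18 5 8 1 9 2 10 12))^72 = (18) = ((0 14 15 17 7 16 10 12)(1 8 18 5)(2 11 9))^72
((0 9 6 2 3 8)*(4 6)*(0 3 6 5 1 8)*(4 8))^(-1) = ((0 9 8 3)(1 4 5)(2 6))^(-1) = (0 3 8 9)(1 5 4)(2 6)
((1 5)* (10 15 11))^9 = ((1 5)(10 15 11))^9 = (15)(1 5)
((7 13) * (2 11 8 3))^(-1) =((2 11 8 3)(7 13))^(-1) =(2 3 8 11)(7 13)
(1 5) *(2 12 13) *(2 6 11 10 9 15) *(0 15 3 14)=(0 15 2 12 13 6 11 10 9 3 14)(1 5)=[15, 5, 12, 14, 4, 1, 11, 7, 8, 3, 9, 10, 13, 6, 0, 2]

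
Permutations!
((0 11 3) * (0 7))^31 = (0 7 3 11)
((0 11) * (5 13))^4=(13)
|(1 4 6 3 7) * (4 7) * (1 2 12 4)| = 7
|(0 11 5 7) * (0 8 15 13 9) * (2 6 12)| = 24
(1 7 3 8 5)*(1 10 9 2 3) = (1 7)(2 3 8 5 10 9) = [0, 7, 3, 8, 4, 10, 6, 1, 5, 2, 9]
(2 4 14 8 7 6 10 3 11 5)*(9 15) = [0, 1, 4, 11, 14, 2, 10, 6, 7, 15, 3, 5, 12, 13, 8, 9] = (2 4 14 8 7 6 10 3 11 5)(9 15)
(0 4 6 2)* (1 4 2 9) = (0 2)(1 4 6 9) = [2, 4, 0, 3, 6, 5, 9, 7, 8, 1]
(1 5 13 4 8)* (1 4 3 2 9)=(1 5 13 3 2 9)(4 8)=[0, 5, 9, 2, 8, 13, 6, 7, 4, 1, 10, 11, 12, 3]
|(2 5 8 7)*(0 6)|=4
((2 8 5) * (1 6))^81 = ((1 6)(2 8 5))^81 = (8)(1 6)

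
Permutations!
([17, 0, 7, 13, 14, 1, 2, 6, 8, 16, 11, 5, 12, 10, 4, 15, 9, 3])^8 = [0, 1, 6, 3, 4, 5, 7, 2, 8, 9, 10, 11, 12, 13, 14, 15, 16, 17]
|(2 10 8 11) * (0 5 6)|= |(0 5 6)(2 10 8 11)|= 12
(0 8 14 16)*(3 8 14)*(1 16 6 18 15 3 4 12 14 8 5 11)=(0 8 4 12 14 6 18 15 3 5 11 1 16)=[8, 16, 2, 5, 12, 11, 18, 7, 4, 9, 10, 1, 14, 13, 6, 3, 0, 17, 15]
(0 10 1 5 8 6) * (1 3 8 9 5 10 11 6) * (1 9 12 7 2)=(0 11 6)(1 10 3 8 9 5 12 7 2)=[11, 10, 1, 8, 4, 12, 0, 2, 9, 5, 3, 6, 7]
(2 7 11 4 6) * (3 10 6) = (2 7 11 4 3 10 6) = [0, 1, 7, 10, 3, 5, 2, 11, 8, 9, 6, 4]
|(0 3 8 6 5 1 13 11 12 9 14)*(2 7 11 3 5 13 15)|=20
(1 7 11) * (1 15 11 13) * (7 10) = [0, 10, 2, 3, 4, 5, 6, 13, 8, 9, 7, 15, 12, 1, 14, 11] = (1 10 7 13)(11 15)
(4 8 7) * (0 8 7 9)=(0 8 9)(4 7)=[8, 1, 2, 3, 7, 5, 6, 4, 9, 0]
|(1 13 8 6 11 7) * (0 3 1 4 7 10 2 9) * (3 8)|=42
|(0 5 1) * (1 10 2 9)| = |(0 5 10 2 9 1)| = 6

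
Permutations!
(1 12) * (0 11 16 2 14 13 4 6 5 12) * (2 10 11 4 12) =(0 4 6 5 2 14 13 12 1)(10 11 16) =[4, 0, 14, 3, 6, 2, 5, 7, 8, 9, 11, 16, 1, 12, 13, 15, 10]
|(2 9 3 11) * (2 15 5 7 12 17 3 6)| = |(2 9 6)(3 11 15 5 7 12 17)| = 21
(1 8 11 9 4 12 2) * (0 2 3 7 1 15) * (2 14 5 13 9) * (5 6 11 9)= (0 14 6 11 2 15)(1 8 9 4 12 3 7)(5 13)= [14, 8, 15, 7, 12, 13, 11, 1, 9, 4, 10, 2, 3, 5, 6, 0]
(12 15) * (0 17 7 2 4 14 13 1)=(0 17 7 2 4 14 13 1)(12 15)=[17, 0, 4, 3, 14, 5, 6, 2, 8, 9, 10, 11, 15, 1, 13, 12, 16, 7]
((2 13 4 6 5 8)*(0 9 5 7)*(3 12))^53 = (0 7 6 4 13 2 8 5 9)(3 12)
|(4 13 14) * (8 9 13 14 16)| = 4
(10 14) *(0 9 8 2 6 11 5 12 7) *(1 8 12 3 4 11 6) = (0 9 12 7)(1 8 2)(3 4 11 5)(10 14) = [9, 8, 1, 4, 11, 3, 6, 0, 2, 12, 14, 5, 7, 13, 10]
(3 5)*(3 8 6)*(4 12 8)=[0, 1, 2, 5, 12, 4, 3, 7, 6, 9, 10, 11, 8]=(3 5 4 12 8 6)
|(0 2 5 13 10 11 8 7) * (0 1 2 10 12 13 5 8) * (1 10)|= 14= |(0 1 2 8 7 10 11)(12 13)|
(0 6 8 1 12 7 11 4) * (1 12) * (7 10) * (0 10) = (0 6 8 12)(4 10 7 11) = [6, 1, 2, 3, 10, 5, 8, 11, 12, 9, 7, 4, 0]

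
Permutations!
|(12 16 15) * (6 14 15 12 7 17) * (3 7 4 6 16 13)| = 12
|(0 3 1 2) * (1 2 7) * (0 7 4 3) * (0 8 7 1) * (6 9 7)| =20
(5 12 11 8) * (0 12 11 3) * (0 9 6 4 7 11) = (0 12 3 9 6 4 7 11 8 5) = [12, 1, 2, 9, 7, 0, 4, 11, 5, 6, 10, 8, 3]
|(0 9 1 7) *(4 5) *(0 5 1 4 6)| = 7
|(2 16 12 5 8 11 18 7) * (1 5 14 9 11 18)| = 11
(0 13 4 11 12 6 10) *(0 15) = [13, 1, 2, 3, 11, 5, 10, 7, 8, 9, 15, 12, 6, 4, 14, 0] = (0 13 4 11 12 6 10 15)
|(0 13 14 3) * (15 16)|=|(0 13 14 3)(15 16)|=4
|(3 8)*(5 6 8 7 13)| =6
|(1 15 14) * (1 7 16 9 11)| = 7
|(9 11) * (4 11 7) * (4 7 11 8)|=2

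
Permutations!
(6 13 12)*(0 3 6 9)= (0 3 6 13 12 9)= [3, 1, 2, 6, 4, 5, 13, 7, 8, 0, 10, 11, 9, 12]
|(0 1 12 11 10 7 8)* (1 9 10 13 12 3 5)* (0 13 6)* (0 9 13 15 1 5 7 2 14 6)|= 20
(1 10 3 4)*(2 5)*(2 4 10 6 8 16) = (1 6 8 16 2 5 4)(3 10) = [0, 6, 5, 10, 1, 4, 8, 7, 16, 9, 3, 11, 12, 13, 14, 15, 2]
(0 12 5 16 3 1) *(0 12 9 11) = (0 9 11)(1 12 5 16 3) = [9, 12, 2, 1, 4, 16, 6, 7, 8, 11, 10, 0, 5, 13, 14, 15, 3]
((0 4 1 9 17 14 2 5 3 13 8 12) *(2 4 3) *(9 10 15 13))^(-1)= (0 12 8 13 15 10 1 4 14 17 9 3)(2 5)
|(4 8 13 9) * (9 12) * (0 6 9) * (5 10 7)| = |(0 6 9 4 8 13 12)(5 10 7)| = 21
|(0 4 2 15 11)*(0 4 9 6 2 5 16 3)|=10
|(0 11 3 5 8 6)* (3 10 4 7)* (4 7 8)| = 9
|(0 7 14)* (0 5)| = 4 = |(0 7 14 5)|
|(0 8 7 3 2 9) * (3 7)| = |(0 8 3 2 9)| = 5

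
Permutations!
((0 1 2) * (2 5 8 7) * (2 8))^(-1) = (0 2 5 1)(7 8)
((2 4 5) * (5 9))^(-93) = ((2 4 9 5))^(-93) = (2 5 9 4)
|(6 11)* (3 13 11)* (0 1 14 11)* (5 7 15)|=21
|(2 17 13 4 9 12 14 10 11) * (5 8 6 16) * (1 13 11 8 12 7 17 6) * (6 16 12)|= |(1 13 4 9 7 17 11 2 16 5 6 12 14 10 8)|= 15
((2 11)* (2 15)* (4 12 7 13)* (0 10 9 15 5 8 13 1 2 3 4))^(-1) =((0 10 9 15 3 4 12 7 1 2 11 5 8 13))^(-1) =(0 13 8 5 11 2 1 7 12 4 3 15 9 10)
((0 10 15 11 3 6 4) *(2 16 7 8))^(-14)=(2 7)(8 16)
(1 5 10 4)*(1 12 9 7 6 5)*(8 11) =(4 12 9 7 6 5 10)(8 11) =[0, 1, 2, 3, 12, 10, 5, 6, 11, 7, 4, 8, 9]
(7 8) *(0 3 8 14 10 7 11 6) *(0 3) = (3 8 11 6)(7 14 10) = [0, 1, 2, 8, 4, 5, 3, 14, 11, 9, 7, 6, 12, 13, 10]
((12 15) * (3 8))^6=(15)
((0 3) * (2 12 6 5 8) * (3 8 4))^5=(0 5 2 3 6 8 4 12)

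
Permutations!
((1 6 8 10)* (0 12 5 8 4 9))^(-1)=(0 9 4 6 1 10 8 5 12)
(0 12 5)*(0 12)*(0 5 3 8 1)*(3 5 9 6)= [9, 0, 2, 8, 4, 12, 3, 7, 1, 6, 10, 11, 5]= (0 9 6 3 8 1)(5 12)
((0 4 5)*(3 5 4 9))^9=(0 9 3 5)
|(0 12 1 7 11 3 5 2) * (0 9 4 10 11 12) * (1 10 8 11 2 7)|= |(2 9 4 8 11 3 5 7 12 10)|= 10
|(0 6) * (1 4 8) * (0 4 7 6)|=|(1 7 6 4 8)|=5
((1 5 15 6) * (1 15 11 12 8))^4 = (15)(1 8 12 11 5)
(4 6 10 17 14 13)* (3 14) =(3 14 13 4 6 10 17) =[0, 1, 2, 14, 6, 5, 10, 7, 8, 9, 17, 11, 12, 4, 13, 15, 16, 3]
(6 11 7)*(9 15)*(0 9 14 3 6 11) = (0 9 15 14 3 6)(7 11) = [9, 1, 2, 6, 4, 5, 0, 11, 8, 15, 10, 7, 12, 13, 3, 14]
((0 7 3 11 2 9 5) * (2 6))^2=(0 3 6 9)(2 5 7 11)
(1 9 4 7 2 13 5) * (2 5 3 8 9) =[0, 2, 13, 8, 7, 1, 6, 5, 9, 4, 10, 11, 12, 3] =(1 2 13 3 8 9 4 7 5)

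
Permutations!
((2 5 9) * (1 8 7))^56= ((1 8 7)(2 5 9))^56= (1 7 8)(2 9 5)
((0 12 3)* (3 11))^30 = ((0 12 11 3))^30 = (0 11)(3 12)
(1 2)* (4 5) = [0, 2, 1, 3, 5, 4] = (1 2)(4 5)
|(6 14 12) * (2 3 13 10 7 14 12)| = 6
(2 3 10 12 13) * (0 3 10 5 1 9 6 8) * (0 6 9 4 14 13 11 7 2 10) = [3, 4, 0, 5, 14, 1, 8, 2, 6, 9, 12, 7, 11, 10, 13] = (0 3 5 1 4 14 13 10 12 11 7 2)(6 8)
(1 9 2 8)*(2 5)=(1 9 5 2 8)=[0, 9, 8, 3, 4, 2, 6, 7, 1, 5]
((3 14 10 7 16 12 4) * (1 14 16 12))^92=((1 14 10 7 12 4 3 16))^92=(1 12)(3 10)(4 14)(7 16)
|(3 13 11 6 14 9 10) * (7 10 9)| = |(3 13 11 6 14 7 10)| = 7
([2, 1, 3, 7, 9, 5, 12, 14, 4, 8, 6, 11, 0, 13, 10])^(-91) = [10, 1, 6, 12, 8, 5, 7, 0, 9, 4, 3, 11, 14, 13, 2]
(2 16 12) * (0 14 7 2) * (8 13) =(0 14 7 2 16 12)(8 13) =[14, 1, 16, 3, 4, 5, 6, 2, 13, 9, 10, 11, 0, 8, 7, 15, 12]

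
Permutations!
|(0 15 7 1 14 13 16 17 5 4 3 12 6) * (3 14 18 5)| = 14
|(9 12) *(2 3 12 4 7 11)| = 7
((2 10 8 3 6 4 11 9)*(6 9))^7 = ((2 10 8 3 9)(4 11 6))^7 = (2 8 9 10 3)(4 11 6)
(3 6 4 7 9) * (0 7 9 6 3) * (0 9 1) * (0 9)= [7, 9, 2, 3, 1, 5, 4, 6, 8, 0]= (0 7 6 4 1 9)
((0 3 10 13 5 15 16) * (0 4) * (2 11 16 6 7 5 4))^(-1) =(0 4 13 10 3)(2 16 11)(5 7 6 15)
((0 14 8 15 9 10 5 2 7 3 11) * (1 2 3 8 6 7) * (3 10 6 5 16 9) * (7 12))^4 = (0 16 7 11 10 12 3 5 6 15 14 9 8)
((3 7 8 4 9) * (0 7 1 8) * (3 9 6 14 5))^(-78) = (1 3 5 14 6 4 8)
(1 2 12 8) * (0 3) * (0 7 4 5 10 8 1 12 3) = (1 2 3 7 4 5 10 8 12) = [0, 2, 3, 7, 5, 10, 6, 4, 12, 9, 8, 11, 1]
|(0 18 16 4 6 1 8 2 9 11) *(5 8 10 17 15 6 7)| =|(0 18 16 4 7 5 8 2 9 11)(1 10 17 15 6)| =10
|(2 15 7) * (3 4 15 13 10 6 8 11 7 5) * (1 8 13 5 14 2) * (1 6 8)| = 6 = |(2 5 3 4 15 14)(6 13 10 8 11 7)|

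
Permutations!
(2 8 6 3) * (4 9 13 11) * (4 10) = (2 8 6 3)(4 9 13 11 10) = [0, 1, 8, 2, 9, 5, 3, 7, 6, 13, 4, 10, 12, 11]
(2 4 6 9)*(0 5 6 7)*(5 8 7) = (0 8 7)(2 4 5 6 9) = [8, 1, 4, 3, 5, 6, 9, 0, 7, 2]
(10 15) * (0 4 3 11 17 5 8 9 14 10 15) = (0 4 3 11 17 5 8 9 14 10) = [4, 1, 2, 11, 3, 8, 6, 7, 9, 14, 0, 17, 12, 13, 10, 15, 16, 5]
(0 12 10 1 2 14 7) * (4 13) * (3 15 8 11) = (0 12 10 1 2 14 7)(3 15 8 11)(4 13) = [12, 2, 14, 15, 13, 5, 6, 0, 11, 9, 1, 3, 10, 4, 7, 8]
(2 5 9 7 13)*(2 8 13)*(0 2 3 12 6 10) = [2, 1, 5, 12, 4, 9, 10, 3, 13, 7, 0, 11, 6, 8] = (0 2 5 9 7 3 12 6 10)(8 13)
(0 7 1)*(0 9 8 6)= (0 7 1 9 8 6)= [7, 9, 2, 3, 4, 5, 0, 1, 6, 8]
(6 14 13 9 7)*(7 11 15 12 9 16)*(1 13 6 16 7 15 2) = [0, 13, 1, 3, 4, 5, 14, 16, 8, 11, 10, 2, 9, 7, 6, 12, 15] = (1 13 7 16 15 12 9 11 2)(6 14)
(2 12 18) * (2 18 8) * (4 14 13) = (18)(2 12 8)(4 14 13) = [0, 1, 12, 3, 14, 5, 6, 7, 2, 9, 10, 11, 8, 4, 13, 15, 16, 17, 18]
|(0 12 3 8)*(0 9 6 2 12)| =|(2 12 3 8 9 6)| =6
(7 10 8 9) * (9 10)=(7 9)(8 10)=[0, 1, 2, 3, 4, 5, 6, 9, 10, 7, 8]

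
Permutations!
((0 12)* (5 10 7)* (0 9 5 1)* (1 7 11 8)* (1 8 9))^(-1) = ((0 12 1)(5 10 11 9))^(-1) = (0 1 12)(5 9 11 10)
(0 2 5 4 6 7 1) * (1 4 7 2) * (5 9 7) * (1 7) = (0 7 4 6 2 9 1) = [7, 0, 9, 3, 6, 5, 2, 4, 8, 1]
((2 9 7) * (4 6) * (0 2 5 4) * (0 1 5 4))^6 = (0 1 4 9)(2 5 6 7)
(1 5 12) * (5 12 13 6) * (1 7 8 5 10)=(1 12 7 8 5 13 6 10)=[0, 12, 2, 3, 4, 13, 10, 8, 5, 9, 1, 11, 7, 6]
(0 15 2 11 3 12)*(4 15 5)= [5, 1, 11, 12, 15, 4, 6, 7, 8, 9, 10, 3, 0, 13, 14, 2]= (0 5 4 15 2 11 3 12)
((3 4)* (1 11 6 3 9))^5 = ((1 11 6 3 4 9))^5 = (1 9 4 3 6 11)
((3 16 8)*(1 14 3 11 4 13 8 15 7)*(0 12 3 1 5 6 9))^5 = ((0 12 3 16 15 7 5 6 9)(1 14)(4 13 8 11))^5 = (0 7 12 5 3 6 16 9 15)(1 14)(4 13 8 11)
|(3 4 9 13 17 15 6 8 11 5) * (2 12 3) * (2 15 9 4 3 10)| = |(2 12 10)(5 15 6 8 11)(9 13 17)| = 15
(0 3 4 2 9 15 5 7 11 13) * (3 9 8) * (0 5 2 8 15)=(0 9)(2 15)(3 4 8)(5 7 11 13)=[9, 1, 15, 4, 8, 7, 6, 11, 3, 0, 10, 13, 12, 5, 14, 2]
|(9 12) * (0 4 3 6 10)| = |(0 4 3 6 10)(9 12)| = 10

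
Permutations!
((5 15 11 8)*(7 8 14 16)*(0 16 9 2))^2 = (0 7 5 11 9)(2 16 8 15 14)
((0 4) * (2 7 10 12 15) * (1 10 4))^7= ((0 1 10 12 15 2 7 4))^7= (0 4 7 2 15 12 10 1)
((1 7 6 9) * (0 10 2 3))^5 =(0 10 2 3)(1 7 6 9)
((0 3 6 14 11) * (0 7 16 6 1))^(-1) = (0 1 3)(6 16 7 11 14)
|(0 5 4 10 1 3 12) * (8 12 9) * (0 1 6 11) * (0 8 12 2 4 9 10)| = |(0 5 9 12 1 3 10 6 11 8 2 4)| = 12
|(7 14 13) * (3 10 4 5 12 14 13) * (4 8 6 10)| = 30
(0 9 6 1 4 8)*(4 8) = (0 9 6 1 8) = [9, 8, 2, 3, 4, 5, 1, 7, 0, 6]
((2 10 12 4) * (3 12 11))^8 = (2 11 12)(3 4 10)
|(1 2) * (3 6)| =2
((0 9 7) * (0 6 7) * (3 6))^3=(0 9)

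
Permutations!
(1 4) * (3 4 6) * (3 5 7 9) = (1 6 5 7 9 3 4) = [0, 6, 2, 4, 1, 7, 5, 9, 8, 3]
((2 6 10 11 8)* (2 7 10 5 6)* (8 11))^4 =(11)(7 10 8)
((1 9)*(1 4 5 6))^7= (1 4 6 9 5)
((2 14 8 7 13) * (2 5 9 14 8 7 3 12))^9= (2 8 3 12)(5 13 7 14 9)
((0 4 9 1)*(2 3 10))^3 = (10)(0 1 9 4)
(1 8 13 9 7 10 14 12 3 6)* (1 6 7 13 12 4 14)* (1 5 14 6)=(1 8 12 3 7 10 5 14 4 6)(9 13)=[0, 8, 2, 7, 6, 14, 1, 10, 12, 13, 5, 11, 3, 9, 4]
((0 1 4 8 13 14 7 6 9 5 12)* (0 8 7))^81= ((0 1 4 7 6 9 5 12 8 13 14))^81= (0 6 8 1 9 13 4 5 14 7 12)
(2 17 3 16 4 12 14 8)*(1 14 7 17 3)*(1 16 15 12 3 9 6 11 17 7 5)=[0, 14, 9, 15, 3, 1, 11, 7, 2, 6, 10, 17, 5, 13, 8, 12, 4, 16]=(1 14 8 2 9 6 11 17 16 4 3 15 12 5)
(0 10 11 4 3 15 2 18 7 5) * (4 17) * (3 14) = [10, 1, 18, 15, 14, 0, 6, 5, 8, 9, 11, 17, 12, 13, 3, 2, 16, 4, 7] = (0 10 11 17 4 14 3 15 2 18 7 5)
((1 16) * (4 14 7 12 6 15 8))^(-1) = (1 16)(4 8 15 6 12 7 14)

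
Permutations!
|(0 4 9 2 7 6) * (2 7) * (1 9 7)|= |(0 4 7 6)(1 9)|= 4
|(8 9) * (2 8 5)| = |(2 8 9 5)| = 4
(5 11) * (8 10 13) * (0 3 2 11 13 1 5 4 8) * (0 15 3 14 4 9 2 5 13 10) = (0 14 4 8)(1 13 15 3 5 10)(2 11 9) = [14, 13, 11, 5, 8, 10, 6, 7, 0, 2, 1, 9, 12, 15, 4, 3]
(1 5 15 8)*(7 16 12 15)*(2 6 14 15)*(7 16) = [0, 5, 6, 3, 4, 16, 14, 7, 1, 9, 10, 11, 2, 13, 15, 8, 12] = (1 5 16 12 2 6 14 15 8)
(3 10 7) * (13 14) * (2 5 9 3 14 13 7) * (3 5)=(2 3 10)(5 9)(7 14)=[0, 1, 3, 10, 4, 9, 6, 14, 8, 5, 2, 11, 12, 13, 7]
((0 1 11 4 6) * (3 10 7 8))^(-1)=(0 6 4 11 1)(3 8 7 10)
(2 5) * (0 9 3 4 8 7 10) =[9, 1, 5, 4, 8, 2, 6, 10, 7, 3, 0] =(0 9 3 4 8 7 10)(2 5)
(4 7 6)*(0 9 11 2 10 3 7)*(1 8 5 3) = (0 9 11 2 10 1 8 5 3 7 6 4) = [9, 8, 10, 7, 0, 3, 4, 6, 5, 11, 1, 2]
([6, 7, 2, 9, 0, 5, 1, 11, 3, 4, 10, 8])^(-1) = [4, 6, 2, 8, 9, 5, 0, 1, 11, 3, 10, 7]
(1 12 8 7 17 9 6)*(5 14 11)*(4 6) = (1 12 8 7 17 9 4 6)(5 14 11) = [0, 12, 2, 3, 6, 14, 1, 17, 7, 4, 10, 5, 8, 13, 11, 15, 16, 9]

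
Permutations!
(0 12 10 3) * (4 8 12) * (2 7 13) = [4, 1, 7, 0, 8, 5, 6, 13, 12, 9, 3, 11, 10, 2] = (0 4 8 12 10 3)(2 7 13)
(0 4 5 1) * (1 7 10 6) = [4, 0, 2, 3, 5, 7, 1, 10, 8, 9, 6] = (0 4 5 7 10 6 1)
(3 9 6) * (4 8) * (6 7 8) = (3 9 7 8 4 6) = [0, 1, 2, 9, 6, 5, 3, 8, 4, 7]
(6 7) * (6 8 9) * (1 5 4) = [0, 5, 2, 3, 1, 4, 7, 8, 9, 6] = (1 5 4)(6 7 8 9)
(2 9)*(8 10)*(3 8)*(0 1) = (0 1)(2 9)(3 8 10) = [1, 0, 9, 8, 4, 5, 6, 7, 10, 2, 3]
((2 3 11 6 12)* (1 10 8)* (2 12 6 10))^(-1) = ((12)(1 2 3 11 10 8))^(-1) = (12)(1 8 10 11 3 2)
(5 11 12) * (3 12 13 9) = (3 12 5 11 13 9) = [0, 1, 2, 12, 4, 11, 6, 7, 8, 3, 10, 13, 5, 9]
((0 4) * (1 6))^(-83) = (0 4)(1 6)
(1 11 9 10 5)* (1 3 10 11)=[0, 1, 2, 10, 4, 3, 6, 7, 8, 11, 5, 9]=(3 10 5)(9 11)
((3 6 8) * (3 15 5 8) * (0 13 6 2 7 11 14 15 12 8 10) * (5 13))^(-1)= ((0 5 10)(2 7 11 14 15 13 6 3)(8 12))^(-1)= (0 10 5)(2 3 6 13 15 14 11 7)(8 12)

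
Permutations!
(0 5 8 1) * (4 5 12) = [12, 0, 2, 3, 5, 8, 6, 7, 1, 9, 10, 11, 4] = (0 12 4 5 8 1)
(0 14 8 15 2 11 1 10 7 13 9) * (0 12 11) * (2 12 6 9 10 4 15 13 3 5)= (0 14 8 13 10 7 3 5 2)(1 4 15 12 11)(6 9)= [14, 4, 0, 5, 15, 2, 9, 3, 13, 6, 7, 1, 11, 10, 8, 12]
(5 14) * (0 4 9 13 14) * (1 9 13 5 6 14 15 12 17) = (0 4 13 15 12 17 1 9 5)(6 14) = [4, 9, 2, 3, 13, 0, 14, 7, 8, 5, 10, 11, 17, 15, 6, 12, 16, 1]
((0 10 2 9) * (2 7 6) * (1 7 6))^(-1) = (0 9 2 6 10)(1 7)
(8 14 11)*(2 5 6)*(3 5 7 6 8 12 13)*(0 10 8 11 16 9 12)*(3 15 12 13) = [10, 1, 7, 5, 4, 11, 2, 6, 14, 13, 8, 0, 3, 15, 16, 12, 9] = (0 10 8 14 16 9 13 15 12 3 5 11)(2 7 6)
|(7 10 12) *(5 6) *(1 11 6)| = 12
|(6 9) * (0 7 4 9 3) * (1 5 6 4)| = 6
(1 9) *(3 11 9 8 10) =(1 8 10 3 11 9) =[0, 8, 2, 11, 4, 5, 6, 7, 10, 1, 3, 9]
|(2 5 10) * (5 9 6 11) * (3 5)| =|(2 9 6 11 3 5 10)| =7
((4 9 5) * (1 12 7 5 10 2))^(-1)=((1 12 7 5 4 9 10 2))^(-1)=(1 2 10 9 4 5 7 12)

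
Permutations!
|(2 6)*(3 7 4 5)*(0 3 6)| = 7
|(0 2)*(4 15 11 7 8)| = 10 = |(0 2)(4 15 11 7 8)|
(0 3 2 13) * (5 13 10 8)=(0 3 2 10 8 5 13)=[3, 1, 10, 2, 4, 13, 6, 7, 5, 9, 8, 11, 12, 0]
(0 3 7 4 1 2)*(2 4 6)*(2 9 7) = (0 3 2)(1 4)(6 9 7) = [3, 4, 0, 2, 1, 5, 9, 6, 8, 7]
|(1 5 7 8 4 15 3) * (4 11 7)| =15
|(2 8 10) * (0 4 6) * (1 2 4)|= |(0 1 2 8 10 4 6)|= 7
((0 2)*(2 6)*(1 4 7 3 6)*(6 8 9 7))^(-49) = ((0 1 4 6 2)(3 8 9 7))^(-49) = (0 1 4 6 2)(3 7 9 8)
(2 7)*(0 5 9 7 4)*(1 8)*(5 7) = [7, 8, 4, 3, 0, 9, 6, 2, 1, 5] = (0 7 2 4)(1 8)(5 9)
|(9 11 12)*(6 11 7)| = |(6 11 12 9 7)| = 5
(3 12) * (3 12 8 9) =(12)(3 8 9) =[0, 1, 2, 8, 4, 5, 6, 7, 9, 3, 10, 11, 12]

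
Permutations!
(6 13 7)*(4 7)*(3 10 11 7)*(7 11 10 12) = (3 12 7 6 13 4) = [0, 1, 2, 12, 3, 5, 13, 6, 8, 9, 10, 11, 7, 4]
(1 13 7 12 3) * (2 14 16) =(1 13 7 12 3)(2 14 16) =[0, 13, 14, 1, 4, 5, 6, 12, 8, 9, 10, 11, 3, 7, 16, 15, 2]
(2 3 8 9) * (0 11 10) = (0 11 10)(2 3 8 9) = [11, 1, 3, 8, 4, 5, 6, 7, 9, 2, 0, 10]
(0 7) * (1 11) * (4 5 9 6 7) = (0 4 5 9 6 7)(1 11) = [4, 11, 2, 3, 5, 9, 7, 0, 8, 6, 10, 1]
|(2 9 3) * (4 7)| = 6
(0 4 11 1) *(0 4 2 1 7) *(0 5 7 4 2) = (1 2)(4 11)(5 7) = [0, 2, 1, 3, 11, 7, 6, 5, 8, 9, 10, 4]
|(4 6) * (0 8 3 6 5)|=|(0 8 3 6 4 5)|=6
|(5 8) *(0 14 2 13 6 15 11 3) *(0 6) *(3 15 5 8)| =12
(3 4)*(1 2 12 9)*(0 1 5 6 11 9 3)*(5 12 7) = (0 1 2 7 5 6 11 9 12 3 4) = [1, 2, 7, 4, 0, 6, 11, 5, 8, 12, 10, 9, 3]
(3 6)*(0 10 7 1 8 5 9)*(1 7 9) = (0 10 9)(1 8 5)(3 6) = [10, 8, 2, 6, 4, 1, 3, 7, 5, 0, 9]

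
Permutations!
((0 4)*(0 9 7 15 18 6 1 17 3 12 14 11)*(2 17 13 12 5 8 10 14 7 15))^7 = (0 13 8 15 2 11 1 5 9 7 14 6 3 4 12 10 18 17)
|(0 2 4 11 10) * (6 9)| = |(0 2 4 11 10)(6 9)| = 10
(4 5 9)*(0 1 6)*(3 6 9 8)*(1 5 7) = (0 5 8 3 6)(1 9 4 7) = [5, 9, 2, 6, 7, 8, 0, 1, 3, 4]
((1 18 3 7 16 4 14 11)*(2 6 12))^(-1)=((1 18 3 7 16 4 14 11)(2 6 12))^(-1)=(1 11 14 4 16 7 3 18)(2 12 6)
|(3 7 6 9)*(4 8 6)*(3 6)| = 4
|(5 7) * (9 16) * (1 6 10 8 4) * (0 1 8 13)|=|(0 1 6 10 13)(4 8)(5 7)(9 16)|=10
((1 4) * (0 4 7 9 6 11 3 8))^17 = ((0 4 1 7 9 6 11 3 8))^17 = (0 8 3 11 6 9 7 1 4)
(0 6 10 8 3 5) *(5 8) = (0 6 10 5)(3 8) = [6, 1, 2, 8, 4, 0, 10, 7, 3, 9, 5]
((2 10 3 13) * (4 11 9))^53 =((2 10 3 13)(4 11 9))^53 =(2 10 3 13)(4 9 11)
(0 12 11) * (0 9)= (0 12 11 9)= [12, 1, 2, 3, 4, 5, 6, 7, 8, 0, 10, 9, 11]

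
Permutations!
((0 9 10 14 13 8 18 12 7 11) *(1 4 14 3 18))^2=((0 9 10 3 18 12 7 11)(1 4 14 13 8))^2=(0 10 18 7)(1 14 8 4 13)(3 12 11 9)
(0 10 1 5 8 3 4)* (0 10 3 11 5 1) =(0 3 4 10)(5 8 11) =[3, 1, 2, 4, 10, 8, 6, 7, 11, 9, 0, 5]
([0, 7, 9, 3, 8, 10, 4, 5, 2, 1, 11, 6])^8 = [0, 2, 4, 3, 11, 1, 10, 9, 6, 8, 7, 5]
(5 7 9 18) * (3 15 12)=(3 15 12)(5 7 9 18)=[0, 1, 2, 15, 4, 7, 6, 9, 8, 18, 10, 11, 3, 13, 14, 12, 16, 17, 5]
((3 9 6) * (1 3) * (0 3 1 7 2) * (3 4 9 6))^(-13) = (0 4 9 3 6 7 2)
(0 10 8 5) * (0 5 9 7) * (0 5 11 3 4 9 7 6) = (0 10 8 7 5 11 3 4 9 6) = [10, 1, 2, 4, 9, 11, 0, 5, 7, 6, 8, 3]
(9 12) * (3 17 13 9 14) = (3 17 13 9 12 14) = [0, 1, 2, 17, 4, 5, 6, 7, 8, 12, 10, 11, 14, 9, 3, 15, 16, 13]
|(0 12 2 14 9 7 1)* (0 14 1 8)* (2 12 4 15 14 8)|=9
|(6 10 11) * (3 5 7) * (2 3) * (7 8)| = |(2 3 5 8 7)(6 10 11)| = 15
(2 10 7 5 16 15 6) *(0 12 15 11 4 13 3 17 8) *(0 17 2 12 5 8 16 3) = [5, 1, 10, 2, 13, 3, 12, 8, 17, 9, 7, 4, 15, 0, 14, 6, 11, 16] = (0 5 3 2 10 7 8 17 16 11 4 13)(6 12 15)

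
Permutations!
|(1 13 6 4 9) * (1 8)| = |(1 13 6 4 9 8)| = 6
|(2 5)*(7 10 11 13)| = |(2 5)(7 10 11 13)| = 4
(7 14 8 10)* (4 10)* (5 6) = (4 10 7 14 8)(5 6) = [0, 1, 2, 3, 10, 6, 5, 14, 4, 9, 7, 11, 12, 13, 8]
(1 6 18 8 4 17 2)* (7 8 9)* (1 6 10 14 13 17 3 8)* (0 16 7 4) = (0 16 7 1 10 14 13 17 2 6 18 9 4 3 8) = [16, 10, 6, 8, 3, 5, 18, 1, 0, 4, 14, 11, 12, 17, 13, 15, 7, 2, 9]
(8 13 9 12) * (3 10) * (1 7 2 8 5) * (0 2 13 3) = (0 2 8 3 10)(1 7 13 9 12 5) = [2, 7, 8, 10, 4, 1, 6, 13, 3, 12, 0, 11, 5, 9]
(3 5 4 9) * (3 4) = (3 5)(4 9) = [0, 1, 2, 5, 9, 3, 6, 7, 8, 4]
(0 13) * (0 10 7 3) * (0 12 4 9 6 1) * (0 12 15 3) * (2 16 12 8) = (0 13 10 7)(1 8 2 16 12 4 9 6)(3 15) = [13, 8, 16, 15, 9, 5, 1, 0, 2, 6, 7, 11, 4, 10, 14, 3, 12]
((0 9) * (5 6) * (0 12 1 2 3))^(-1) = ((0 9 12 1 2 3)(5 6))^(-1) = (0 3 2 1 12 9)(5 6)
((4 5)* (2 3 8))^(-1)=(2 8 3)(4 5)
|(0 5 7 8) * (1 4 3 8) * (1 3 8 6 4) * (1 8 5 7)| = |(0 7 3 6 4 5 1 8)| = 8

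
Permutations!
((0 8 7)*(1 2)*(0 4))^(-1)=(0 4 7 8)(1 2)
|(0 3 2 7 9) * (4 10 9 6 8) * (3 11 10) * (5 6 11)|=11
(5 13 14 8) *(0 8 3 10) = (0 8 5 13 14 3 10) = [8, 1, 2, 10, 4, 13, 6, 7, 5, 9, 0, 11, 12, 14, 3]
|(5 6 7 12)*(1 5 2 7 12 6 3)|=12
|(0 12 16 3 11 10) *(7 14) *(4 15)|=6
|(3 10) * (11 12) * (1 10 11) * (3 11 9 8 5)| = |(1 10 11 12)(3 9 8 5)| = 4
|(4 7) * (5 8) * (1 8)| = 6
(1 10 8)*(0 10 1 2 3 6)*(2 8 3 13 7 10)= [2, 1, 13, 6, 4, 5, 0, 10, 8, 9, 3, 11, 12, 7]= (0 2 13 7 10 3 6)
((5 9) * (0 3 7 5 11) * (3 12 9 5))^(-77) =(0 11 9 12)(3 7) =((0 12 9 11)(3 7))^(-77)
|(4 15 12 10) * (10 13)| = |(4 15 12 13 10)| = 5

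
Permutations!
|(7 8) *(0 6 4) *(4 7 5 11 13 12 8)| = 20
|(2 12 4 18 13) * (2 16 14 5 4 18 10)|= 9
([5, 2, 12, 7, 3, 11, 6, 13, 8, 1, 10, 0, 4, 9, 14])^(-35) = (14)(0 5 11)(1 7 12 9 3 2 13 4)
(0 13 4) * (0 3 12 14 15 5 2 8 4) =(0 13)(2 8 4 3 12 14 15 5) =[13, 1, 8, 12, 3, 2, 6, 7, 4, 9, 10, 11, 14, 0, 15, 5]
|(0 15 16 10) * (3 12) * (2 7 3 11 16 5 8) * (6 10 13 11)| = |(0 15 5 8 2 7 3 12 6 10)(11 16 13)| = 30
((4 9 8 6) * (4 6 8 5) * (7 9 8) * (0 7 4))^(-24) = (9)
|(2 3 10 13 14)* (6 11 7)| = |(2 3 10 13 14)(6 11 7)| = 15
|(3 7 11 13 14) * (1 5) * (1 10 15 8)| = 5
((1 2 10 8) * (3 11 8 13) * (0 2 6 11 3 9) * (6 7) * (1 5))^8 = (0 13 2 9 10)(1 6 8)(5 7 11)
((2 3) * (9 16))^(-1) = (2 3)(9 16)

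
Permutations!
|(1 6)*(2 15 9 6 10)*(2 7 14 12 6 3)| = 12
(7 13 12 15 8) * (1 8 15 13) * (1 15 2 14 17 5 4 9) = [0, 8, 14, 3, 9, 4, 6, 15, 7, 1, 10, 11, 13, 12, 17, 2, 16, 5] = (1 8 7 15 2 14 17 5 4 9)(12 13)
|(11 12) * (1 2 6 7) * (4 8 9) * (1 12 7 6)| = |(1 2)(4 8 9)(7 12 11)| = 6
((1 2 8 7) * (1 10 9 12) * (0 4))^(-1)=(0 4)(1 12 9 10 7 8 2)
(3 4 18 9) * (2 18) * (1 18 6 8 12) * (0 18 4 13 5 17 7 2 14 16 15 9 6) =(0 18 6 8 12 1 4 14 16 15 9 3 13 5 17 7 2) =[18, 4, 0, 13, 14, 17, 8, 2, 12, 3, 10, 11, 1, 5, 16, 9, 15, 7, 6]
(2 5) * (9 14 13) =[0, 1, 5, 3, 4, 2, 6, 7, 8, 14, 10, 11, 12, 9, 13] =(2 5)(9 14 13)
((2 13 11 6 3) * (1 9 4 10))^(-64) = (2 13 11 6 3)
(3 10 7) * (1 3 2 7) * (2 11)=(1 3 10)(2 7 11)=[0, 3, 7, 10, 4, 5, 6, 11, 8, 9, 1, 2]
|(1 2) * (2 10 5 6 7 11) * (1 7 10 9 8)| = 3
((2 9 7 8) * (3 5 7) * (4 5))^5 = ((2 9 3 4 5 7 8))^5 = (2 7 4 9 8 5 3)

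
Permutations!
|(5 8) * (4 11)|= |(4 11)(5 8)|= 2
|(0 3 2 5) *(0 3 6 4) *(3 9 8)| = 15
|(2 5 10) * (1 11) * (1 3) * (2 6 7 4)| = 6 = |(1 11 3)(2 5 10 6 7 4)|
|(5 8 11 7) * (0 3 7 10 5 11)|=|(0 3 7 11 10 5 8)|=7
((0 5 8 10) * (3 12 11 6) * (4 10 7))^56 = ((0 5 8 7 4 10)(3 12 11 6))^56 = (12)(0 8 4)(5 7 10)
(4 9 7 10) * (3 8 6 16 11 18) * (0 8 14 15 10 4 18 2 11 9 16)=(0 8 6)(2 11)(3 14 15 10 18)(4 16 9 7)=[8, 1, 11, 14, 16, 5, 0, 4, 6, 7, 18, 2, 12, 13, 15, 10, 9, 17, 3]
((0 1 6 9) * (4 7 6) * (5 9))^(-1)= ((0 1 4 7 6 5 9))^(-1)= (0 9 5 6 7 4 1)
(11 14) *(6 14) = [0, 1, 2, 3, 4, 5, 14, 7, 8, 9, 10, 6, 12, 13, 11] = (6 14 11)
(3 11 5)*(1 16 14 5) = (1 16 14 5 3 11) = [0, 16, 2, 11, 4, 3, 6, 7, 8, 9, 10, 1, 12, 13, 5, 15, 14]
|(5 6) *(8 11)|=2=|(5 6)(8 11)|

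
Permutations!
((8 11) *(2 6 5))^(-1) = ((2 6 5)(8 11))^(-1) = (2 5 6)(8 11)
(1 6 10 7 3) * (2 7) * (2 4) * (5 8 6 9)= (1 9 5 8 6 10 4 2 7 3)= [0, 9, 7, 1, 2, 8, 10, 3, 6, 5, 4]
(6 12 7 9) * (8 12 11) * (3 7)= (3 7 9 6 11 8 12)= [0, 1, 2, 7, 4, 5, 11, 9, 12, 6, 10, 8, 3]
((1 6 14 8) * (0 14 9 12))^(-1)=(0 12 9 6 1 8 14)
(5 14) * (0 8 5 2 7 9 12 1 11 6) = [8, 11, 7, 3, 4, 14, 0, 9, 5, 12, 10, 6, 1, 13, 2] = (0 8 5 14 2 7 9 12 1 11 6)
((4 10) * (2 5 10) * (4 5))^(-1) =(2 4)(5 10)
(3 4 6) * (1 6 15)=(1 6 3 4 15)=[0, 6, 2, 4, 15, 5, 3, 7, 8, 9, 10, 11, 12, 13, 14, 1]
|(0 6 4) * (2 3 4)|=5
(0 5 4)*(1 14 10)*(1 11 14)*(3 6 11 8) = [5, 1, 2, 6, 0, 4, 11, 7, 3, 9, 8, 14, 12, 13, 10] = (0 5 4)(3 6 11 14 10 8)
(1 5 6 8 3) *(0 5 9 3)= (0 5 6 8)(1 9 3)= [5, 9, 2, 1, 4, 6, 8, 7, 0, 3]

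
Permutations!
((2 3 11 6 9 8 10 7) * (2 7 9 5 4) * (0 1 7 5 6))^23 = (0 11 3 2 4 5 7 1)(8 9 10)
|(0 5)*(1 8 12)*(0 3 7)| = |(0 5 3 7)(1 8 12)| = 12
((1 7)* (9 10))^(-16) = ((1 7)(9 10))^(-16) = (10)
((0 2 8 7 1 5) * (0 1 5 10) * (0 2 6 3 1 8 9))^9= ((0 6 3 1 10 2 9)(5 8 7))^9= (0 3 10 9 6 1 2)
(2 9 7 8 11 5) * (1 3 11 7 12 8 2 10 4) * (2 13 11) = (1 3 2 9 12 8 7 13 11 5 10 4) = [0, 3, 9, 2, 1, 10, 6, 13, 7, 12, 4, 5, 8, 11]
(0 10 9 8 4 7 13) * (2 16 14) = (0 10 9 8 4 7 13)(2 16 14) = [10, 1, 16, 3, 7, 5, 6, 13, 4, 8, 9, 11, 12, 0, 2, 15, 14]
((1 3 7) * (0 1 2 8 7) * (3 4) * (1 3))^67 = (0 3)(1 4)(2 8 7)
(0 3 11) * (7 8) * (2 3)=(0 2 3 11)(7 8)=[2, 1, 3, 11, 4, 5, 6, 8, 7, 9, 10, 0]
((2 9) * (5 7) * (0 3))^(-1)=(0 3)(2 9)(5 7)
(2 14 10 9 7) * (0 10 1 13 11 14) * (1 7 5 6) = [10, 13, 0, 3, 4, 6, 1, 2, 8, 5, 9, 14, 12, 11, 7] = (0 10 9 5 6 1 13 11 14 7 2)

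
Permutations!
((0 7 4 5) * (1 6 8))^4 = (1 6 8)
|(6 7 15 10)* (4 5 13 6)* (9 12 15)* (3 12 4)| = |(3 12 15 10)(4 5 13 6 7 9)| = 12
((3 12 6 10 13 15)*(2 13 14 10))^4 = ((2 13 15 3 12 6)(10 14))^4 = (2 12 15)(3 13 6)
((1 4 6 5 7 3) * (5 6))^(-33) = ((1 4 5 7 3))^(-33) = (1 5 3 4 7)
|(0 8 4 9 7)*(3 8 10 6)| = 8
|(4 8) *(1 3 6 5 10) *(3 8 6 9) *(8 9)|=|(1 9 3 8 4 6 5 10)|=8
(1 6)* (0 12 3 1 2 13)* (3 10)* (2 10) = (0 12 2 13)(1 6 10 3) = [12, 6, 13, 1, 4, 5, 10, 7, 8, 9, 3, 11, 2, 0]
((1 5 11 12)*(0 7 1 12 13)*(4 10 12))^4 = ((0 7 1 5 11 13)(4 10 12))^4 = (0 11 1)(4 10 12)(5 7 13)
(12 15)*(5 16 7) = (5 16 7)(12 15) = [0, 1, 2, 3, 4, 16, 6, 5, 8, 9, 10, 11, 15, 13, 14, 12, 7]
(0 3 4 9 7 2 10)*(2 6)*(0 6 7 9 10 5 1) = [3, 0, 5, 4, 10, 1, 2, 7, 8, 9, 6] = (0 3 4 10 6 2 5 1)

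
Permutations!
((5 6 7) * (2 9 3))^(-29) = (2 9 3)(5 6 7)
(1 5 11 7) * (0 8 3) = (0 8 3)(1 5 11 7) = [8, 5, 2, 0, 4, 11, 6, 1, 3, 9, 10, 7]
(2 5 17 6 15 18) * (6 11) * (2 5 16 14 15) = (2 16 14 15 18 5 17 11 6) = [0, 1, 16, 3, 4, 17, 2, 7, 8, 9, 10, 6, 12, 13, 15, 18, 14, 11, 5]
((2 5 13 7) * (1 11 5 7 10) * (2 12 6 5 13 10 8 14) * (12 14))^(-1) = ((1 11 13 8 12 6 5 10)(2 7 14))^(-1) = (1 10 5 6 12 8 13 11)(2 14 7)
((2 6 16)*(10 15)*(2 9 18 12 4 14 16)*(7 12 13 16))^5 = (2 6)(4 14 7 12)(9 18 13 16)(10 15)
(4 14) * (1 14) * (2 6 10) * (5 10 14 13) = (1 13 5 10 2 6 14 4) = [0, 13, 6, 3, 1, 10, 14, 7, 8, 9, 2, 11, 12, 5, 4]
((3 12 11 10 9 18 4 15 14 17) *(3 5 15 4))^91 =((3 12 11 10 9 18)(5 15 14 17))^91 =(3 12 11 10 9 18)(5 17 14 15)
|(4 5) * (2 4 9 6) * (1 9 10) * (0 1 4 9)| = 6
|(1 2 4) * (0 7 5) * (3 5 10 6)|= |(0 7 10 6 3 5)(1 2 4)|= 6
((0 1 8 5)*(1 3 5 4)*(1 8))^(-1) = (0 5 3)(4 8)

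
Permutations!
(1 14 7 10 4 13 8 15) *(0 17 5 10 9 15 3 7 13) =(0 17 5 10 4)(1 14 13 8 3 7 9 15) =[17, 14, 2, 7, 0, 10, 6, 9, 3, 15, 4, 11, 12, 8, 13, 1, 16, 5]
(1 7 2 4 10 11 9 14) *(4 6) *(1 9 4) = (1 7 2 6)(4 10 11)(9 14) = [0, 7, 6, 3, 10, 5, 1, 2, 8, 14, 11, 4, 12, 13, 9]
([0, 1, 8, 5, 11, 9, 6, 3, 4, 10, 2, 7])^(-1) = [0, 1, 10, 7, 8, 3, 6, 11, 2, 5, 9, 4]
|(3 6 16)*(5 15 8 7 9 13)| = 6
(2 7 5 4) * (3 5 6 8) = (2 7 6 8 3 5 4) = [0, 1, 7, 5, 2, 4, 8, 6, 3]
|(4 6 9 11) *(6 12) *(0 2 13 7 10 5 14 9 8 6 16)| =12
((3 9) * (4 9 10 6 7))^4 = ((3 10 6 7 4 9))^4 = (3 4 6)(7 10 9)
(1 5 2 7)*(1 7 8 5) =(2 8 5) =[0, 1, 8, 3, 4, 2, 6, 7, 5]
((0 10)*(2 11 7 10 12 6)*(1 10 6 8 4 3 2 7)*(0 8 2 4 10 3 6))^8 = (0 7 6 4 3 1 11 2 12)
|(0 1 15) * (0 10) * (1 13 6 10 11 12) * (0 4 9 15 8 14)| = 12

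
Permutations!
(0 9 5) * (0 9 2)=[2, 1, 0, 3, 4, 9, 6, 7, 8, 5]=(0 2)(5 9)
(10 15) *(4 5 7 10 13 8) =(4 5 7 10 15 13 8) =[0, 1, 2, 3, 5, 7, 6, 10, 4, 9, 15, 11, 12, 8, 14, 13]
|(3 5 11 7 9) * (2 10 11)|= |(2 10 11 7 9 3 5)|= 7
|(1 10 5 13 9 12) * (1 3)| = |(1 10 5 13 9 12 3)| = 7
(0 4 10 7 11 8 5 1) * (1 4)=(0 1)(4 10 7 11 8 5)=[1, 0, 2, 3, 10, 4, 6, 11, 5, 9, 7, 8]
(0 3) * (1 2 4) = (0 3)(1 2 4) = [3, 2, 4, 0, 1]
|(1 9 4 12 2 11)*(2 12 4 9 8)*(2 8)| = |(12)(1 2 11)| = 3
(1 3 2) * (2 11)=(1 3 11 2)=[0, 3, 1, 11, 4, 5, 6, 7, 8, 9, 10, 2]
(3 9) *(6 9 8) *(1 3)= (1 3 8 6 9)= [0, 3, 2, 8, 4, 5, 9, 7, 6, 1]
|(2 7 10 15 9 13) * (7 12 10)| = 6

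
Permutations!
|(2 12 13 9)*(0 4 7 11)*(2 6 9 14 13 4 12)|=|(0 12 4 7 11)(6 9)(13 14)|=10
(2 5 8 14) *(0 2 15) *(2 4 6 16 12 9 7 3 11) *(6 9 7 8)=(0 4 9 8 14 15)(2 5 6 16 12 7 3 11)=[4, 1, 5, 11, 9, 6, 16, 3, 14, 8, 10, 2, 7, 13, 15, 0, 12]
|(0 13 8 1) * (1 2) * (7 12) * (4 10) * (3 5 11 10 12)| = 35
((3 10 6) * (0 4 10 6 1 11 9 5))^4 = ((0 4 10 1 11 9 5)(3 6))^4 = (0 11 4 9 10 5 1)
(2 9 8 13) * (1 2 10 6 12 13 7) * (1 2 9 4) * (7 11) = (1 9 8 11 7 2 4)(6 12 13 10) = [0, 9, 4, 3, 1, 5, 12, 2, 11, 8, 6, 7, 13, 10]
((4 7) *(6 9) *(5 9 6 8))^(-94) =((4 7)(5 9 8))^(-94) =(5 8 9)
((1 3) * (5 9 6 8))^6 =(5 6)(8 9)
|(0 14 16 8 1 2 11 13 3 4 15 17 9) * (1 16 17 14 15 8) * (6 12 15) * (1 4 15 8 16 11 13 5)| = 14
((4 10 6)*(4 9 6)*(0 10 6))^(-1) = ((0 10 4 6 9))^(-1) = (0 9 6 4 10)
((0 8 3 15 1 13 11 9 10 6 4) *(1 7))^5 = (0 1 6 15 9 8 13 4 7 10 3 11) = ((0 8 3 15 7 1 13 11 9 10 6 4))^5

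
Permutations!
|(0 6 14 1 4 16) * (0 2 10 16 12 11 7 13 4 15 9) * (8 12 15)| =12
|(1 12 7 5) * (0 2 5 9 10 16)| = 9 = |(0 2 5 1 12 7 9 10 16)|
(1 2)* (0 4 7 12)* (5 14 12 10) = [4, 2, 1, 3, 7, 14, 6, 10, 8, 9, 5, 11, 0, 13, 12] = (0 4 7 10 5 14 12)(1 2)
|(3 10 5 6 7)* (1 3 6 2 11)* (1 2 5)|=6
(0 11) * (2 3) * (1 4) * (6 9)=(0 11)(1 4)(2 3)(6 9)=[11, 4, 3, 2, 1, 5, 9, 7, 8, 6, 10, 0]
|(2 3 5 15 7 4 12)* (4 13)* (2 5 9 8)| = 12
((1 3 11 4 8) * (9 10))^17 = ((1 3 11 4 8)(9 10))^17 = (1 11 8 3 4)(9 10)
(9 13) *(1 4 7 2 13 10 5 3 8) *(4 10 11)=(1 10 5 3 8)(2 13 9 11 4 7)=[0, 10, 13, 8, 7, 3, 6, 2, 1, 11, 5, 4, 12, 9]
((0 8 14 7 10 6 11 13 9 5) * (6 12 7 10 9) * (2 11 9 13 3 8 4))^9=((0 4 2 11 3 8 14 10 12 7 13 6 9 5))^9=(0 7 3 5 12 11 9 10 2 6 14 4 13 8)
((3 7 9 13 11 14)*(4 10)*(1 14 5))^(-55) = ((1 14 3 7 9 13 11 5)(4 10))^(-55) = (1 14 3 7 9 13 11 5)(4 10)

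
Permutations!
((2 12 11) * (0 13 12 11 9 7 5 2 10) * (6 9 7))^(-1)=(0 10 11 2 5 7 12 13)(6 9)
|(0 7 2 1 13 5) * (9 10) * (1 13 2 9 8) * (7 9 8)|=|(0 9 10 7 8 1 2 13 5)|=9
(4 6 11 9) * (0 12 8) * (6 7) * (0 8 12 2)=(12)(0 2)(4 7 6 11 9)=[2, 1, 0, 3, 7, 5, 11, 6, 8, 4, 10, 9, 12]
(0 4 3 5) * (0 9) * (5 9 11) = (0 4 3 9)(5 11) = [4, 1, 2, 9, 3, 11, 6, 7, 8, 0, 10, 5]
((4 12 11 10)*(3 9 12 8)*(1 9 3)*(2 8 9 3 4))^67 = (1 12 8 9 2 4 10 3 11)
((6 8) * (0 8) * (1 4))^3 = (8)(1 4)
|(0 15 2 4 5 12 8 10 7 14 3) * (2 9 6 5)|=|(0 15 9 6 5 12 8 10 7 14 3)(2 4)|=22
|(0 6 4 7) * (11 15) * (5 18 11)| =4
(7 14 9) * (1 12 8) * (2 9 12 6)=(1 6 2 9 7 14 12 8)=[0, 6, 9, 3, 4, 5, 2, 14, 1, 7, 10, 11, 8, 13, 12]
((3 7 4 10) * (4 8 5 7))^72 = (10)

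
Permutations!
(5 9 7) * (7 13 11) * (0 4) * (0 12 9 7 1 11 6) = (0 4 12 9 13 6)(1 11)(5 7) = [4, 11, 2, 3, 12, 7, 0, 5, 8, 13, 10, 1, 9, 6]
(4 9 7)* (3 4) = [0, 1, 2, 4, 9, 5, 6, 3, 8, 7] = (3 4 9 7)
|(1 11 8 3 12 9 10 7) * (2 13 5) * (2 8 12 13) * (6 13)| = |(1 11 12 9 10 7)(3 6 13 5 8)| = 30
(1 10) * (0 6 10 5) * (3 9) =(0 6 10 1 5)(3 9) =[6, 5, 2, 9, 4, 0, 10, 7, 8, 3, 1]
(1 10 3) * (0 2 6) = [2, 10, 6, 1, 4, 5, 0, 7, 8, 9, 3] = (0 2 6)(1 10 3)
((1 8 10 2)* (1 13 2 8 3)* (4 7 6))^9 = (1 3)(2 13)(8 10)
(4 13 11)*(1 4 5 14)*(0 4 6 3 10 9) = (0 4 13 11 5 14 1 6 3 10 9) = [4, 6, 2, 10, 13, 14, 3, 7, 8, 0, 9, 5, 12, 11, 1]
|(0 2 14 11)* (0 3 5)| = 6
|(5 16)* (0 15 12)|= |(0 15 12)(5 16)|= 6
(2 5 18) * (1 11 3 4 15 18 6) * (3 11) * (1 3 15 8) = (1 15 18 2 5 6 3 4 8) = [0, 15, 5, 4, 8, 6, 3, 7, 1, 9, 10, 11, 12, 13, 14, 18, 16, 17, 2]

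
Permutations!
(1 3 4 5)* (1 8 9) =(1 3 4 5 8 9) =[0, 3, 2, 4, 5, 8, 6, 7, 9, 1]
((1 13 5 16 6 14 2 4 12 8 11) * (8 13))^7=(1 8 11)(2 14 6 16 5 13 12 4)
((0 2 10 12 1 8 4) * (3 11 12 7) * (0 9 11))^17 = (0 10 3 2 7)(1 12 11 9 4 8)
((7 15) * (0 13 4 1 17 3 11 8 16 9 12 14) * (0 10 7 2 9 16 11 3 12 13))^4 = ((1 17 12 14 10 7 15 2 9 13 4)(8 11))^4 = (1 10 9 17 7 13 12 15 4 14 2)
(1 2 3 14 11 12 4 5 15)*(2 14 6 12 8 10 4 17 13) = (1 14 11 8 10 4 5 15)(2 3 6 12 17 13) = [0, 14, 3, 6, 5, 15, 12, 7, 10, 9, 4, 8, 17, 2, 11, 1, 16, 13]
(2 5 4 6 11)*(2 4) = [0, 1, 5, 3, 6, 2, 11, 7, 8, 9, 10, 4] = (2 5)(4 6 11)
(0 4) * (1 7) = [4, 7, 2, 3, 0, 5, 6, 1] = (0 4)(1 7)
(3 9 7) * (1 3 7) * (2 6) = (1 3 9)(2 6) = [0, 3, 6, 9, 4, 5, 2, 7, 8, 1]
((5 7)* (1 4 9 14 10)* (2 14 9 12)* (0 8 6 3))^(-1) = (0 3 6 8)(1 10 14 2 12 4)(5 7)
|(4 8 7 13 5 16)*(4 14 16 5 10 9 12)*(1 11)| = |(1 11)(4 8 7 13 10 9 12)(14 16)| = 14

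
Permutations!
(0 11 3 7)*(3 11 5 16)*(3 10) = (0 5 16 10 3 7) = [5, 1, 2, 7, 4, 16, 6, 0, 8, 9, 3, 11, 12, 13, 14, 15, 10]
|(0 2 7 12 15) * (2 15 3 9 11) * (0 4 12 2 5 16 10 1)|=22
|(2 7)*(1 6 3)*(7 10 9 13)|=15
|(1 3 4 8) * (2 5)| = 4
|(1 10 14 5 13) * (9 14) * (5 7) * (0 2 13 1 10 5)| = |(0 2 13 10 9 14 7)(1 5)| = 14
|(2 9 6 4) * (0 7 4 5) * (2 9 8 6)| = 8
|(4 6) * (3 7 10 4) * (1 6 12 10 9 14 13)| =21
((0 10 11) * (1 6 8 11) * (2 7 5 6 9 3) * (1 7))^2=((0 10 7 5 6 8 11)(1 9 3 2))^2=(0 7 6 11 10 5 8)(1 3)(2 9)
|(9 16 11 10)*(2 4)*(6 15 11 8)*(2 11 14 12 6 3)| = 8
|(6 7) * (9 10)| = |(6 7)(9 10)| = 2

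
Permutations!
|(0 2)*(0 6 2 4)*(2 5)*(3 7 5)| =|(0 4)(2 6 3 7 5)| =10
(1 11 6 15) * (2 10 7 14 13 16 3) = (1 11 6 15)(2 10 7 14 13 16 3) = [0, 11, 10, 2, 4, 5, 15, 14, 8, 9, 7, 6, 12, 16, 13, 1, 3]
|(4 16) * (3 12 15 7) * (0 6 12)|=|(0 6 12 15 7 3)(4 16)|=6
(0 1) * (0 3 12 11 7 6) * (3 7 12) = (0 1 7 6)(11 12) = [1, 7, 2, 3, 4, 5, 0, 6, 8, 9, 10, 12, 11]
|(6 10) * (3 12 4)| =|(3 12 4)(6 10)| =6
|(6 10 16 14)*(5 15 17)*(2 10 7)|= 6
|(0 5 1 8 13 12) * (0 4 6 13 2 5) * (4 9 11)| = |(1 8 2 5)(4 6 13 12 9 11)| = 12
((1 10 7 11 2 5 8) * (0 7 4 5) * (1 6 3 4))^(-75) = (0 7 11 2)(1 10)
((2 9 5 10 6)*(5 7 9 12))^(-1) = (2 6 10 5 12)(7 9)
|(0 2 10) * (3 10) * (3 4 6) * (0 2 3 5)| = 7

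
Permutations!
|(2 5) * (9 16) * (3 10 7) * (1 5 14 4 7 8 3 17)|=|(1 5 2 14 4 7 17)(3 10 8)(9 16)|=42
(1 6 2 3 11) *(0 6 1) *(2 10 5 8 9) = [6, 1, 3, 11, 4, 8, 10, 7, 9, 2, 5, 0] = (0 6 10 5 8 9 2 3 11)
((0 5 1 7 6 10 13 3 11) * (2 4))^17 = (0 11 3 13 10 6 7 1 5)(2 4)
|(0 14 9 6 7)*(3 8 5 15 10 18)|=30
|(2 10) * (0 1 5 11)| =|(0 1 5 11)(2 10)| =4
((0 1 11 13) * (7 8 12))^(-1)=(0 13 11 1)(7 12 8)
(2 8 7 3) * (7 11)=(2 8 11 7 3)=[0, 1, 8, 2, 4, 5, 6, 3, 11, 9, 10, 7]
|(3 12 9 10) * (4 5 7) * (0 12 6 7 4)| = 14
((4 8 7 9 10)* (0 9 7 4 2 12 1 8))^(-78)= ((0 9 10 2 12 1 8 4))^(-78)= (0 10 12 8)(1 4 9 2)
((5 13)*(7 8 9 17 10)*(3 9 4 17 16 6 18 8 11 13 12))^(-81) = (3 6 4 7 5 9 18 17 11 12 16 8 10 13)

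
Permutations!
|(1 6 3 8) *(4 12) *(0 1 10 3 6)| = |(0 1)(3 8 10)(4 12)| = 6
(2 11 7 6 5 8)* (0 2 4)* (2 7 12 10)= (0 7 6 5 8 4)(2 11 12 10)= [7, 1, 11, 3, 0, 8, 5, 6, 4, 9, 2, 12, 10]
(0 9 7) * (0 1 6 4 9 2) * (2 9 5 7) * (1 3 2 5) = (0 9 5 7 3 2)(1 6 4) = [9, 6, 0, 2, 1, 7, 4, 3, 8, 5]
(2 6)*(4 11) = (2 6)(4 11) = [0, 1, 6, 3, 11, 5, 2, 7, 8, 9, 10, 4]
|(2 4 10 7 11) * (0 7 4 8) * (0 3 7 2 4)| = 8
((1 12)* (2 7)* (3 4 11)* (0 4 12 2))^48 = ((0 4 11 3 12 1 2 7))^48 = (12)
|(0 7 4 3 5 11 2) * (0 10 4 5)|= |(0 7 5 11 2 10 4 3)|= 8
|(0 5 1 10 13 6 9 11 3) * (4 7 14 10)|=|(0 5 1 4 7 14 10 13 6 9 11 3)|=12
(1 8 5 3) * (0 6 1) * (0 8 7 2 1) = (0 6)(1 7 2)(3 8 5) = [6, 7, 1, 8, 4, 3, 0, 2, 5]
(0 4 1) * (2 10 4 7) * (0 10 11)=[7, 10, 11, 3, 1, 5, 6, 2, 8, 9, 4, 0]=(0 7 2 11)(1 10 4)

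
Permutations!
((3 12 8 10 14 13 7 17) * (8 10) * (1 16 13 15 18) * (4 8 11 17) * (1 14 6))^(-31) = (1 8 10 7 3 16 11 6 4 12 13 17)(14 18 15)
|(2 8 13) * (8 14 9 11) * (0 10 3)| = 6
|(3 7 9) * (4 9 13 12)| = 6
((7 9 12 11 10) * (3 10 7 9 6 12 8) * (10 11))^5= ((3 11 7 6 12 10 9 8))^5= (3 10 7 8 12 11 9 6)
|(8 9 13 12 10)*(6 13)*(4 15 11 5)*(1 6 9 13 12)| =|(1 6 12 10 8 13)(4 15 11 5)| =12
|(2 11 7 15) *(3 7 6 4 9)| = |(2 11 6 4 9 3 7 15)| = 8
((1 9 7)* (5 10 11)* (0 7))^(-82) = (0 1)(5 11 10)(7 9)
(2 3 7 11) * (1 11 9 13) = [0, 11, 3, 7, 4, 5, 6, 9, 8, 13, 10, 2, 12, 1] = (1 11 2 3 7 9 13)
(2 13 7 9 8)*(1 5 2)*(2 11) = (1 5 11 2 13 7 9 8) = [0, 5, 13, 3, 4, 11, 6, 9, 1, 8, 10, 2, 12, 7]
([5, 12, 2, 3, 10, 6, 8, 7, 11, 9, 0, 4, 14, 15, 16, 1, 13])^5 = (0 4 8 5 10 11 6)(1 15 13 16 14 12)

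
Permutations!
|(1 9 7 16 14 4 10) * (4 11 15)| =9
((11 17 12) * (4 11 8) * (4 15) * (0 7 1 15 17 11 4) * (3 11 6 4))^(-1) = (0 15 1 7)(3 4 6 11)(8 12 17)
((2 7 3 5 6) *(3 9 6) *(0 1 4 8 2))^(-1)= ((0 1 4 8 2 7 9 6)(3 5))^(-1)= (0 6 9 7 2 8 4 1)(3 5)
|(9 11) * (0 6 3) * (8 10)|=|(0 6 3)(8 10)(9 11)|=6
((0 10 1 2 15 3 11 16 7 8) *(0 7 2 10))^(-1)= (1 10)(2 16 11 3 15)(7 8)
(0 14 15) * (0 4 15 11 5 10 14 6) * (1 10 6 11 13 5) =(0 11 1 10 14 13 5 6)(4 15) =[11, 10, 2, 3, 15, 6, 0, 7, 8, 9, 14, 1, 12, 5, 13, 4]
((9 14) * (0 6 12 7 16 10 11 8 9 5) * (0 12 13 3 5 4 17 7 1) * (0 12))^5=(1 12)(4 11 17 8 7 9 16 14 10)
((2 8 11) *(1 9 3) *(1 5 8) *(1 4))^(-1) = (1 4 2 11 8 5 3 9)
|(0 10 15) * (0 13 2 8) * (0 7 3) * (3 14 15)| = |(0 10 3)(2 8 7 14 15 13)| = 6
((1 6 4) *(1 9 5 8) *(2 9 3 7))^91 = ((1 6 4 3 7 2 9 5 8))^91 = (1 6 4 3 7 2 9 5 8)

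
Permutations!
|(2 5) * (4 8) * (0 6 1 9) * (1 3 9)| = 4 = |(0 6 3 9)(2 5)(4 8)|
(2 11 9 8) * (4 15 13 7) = (2 11 9 8)(4 15 13 7) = [0, 1, 11, 3, 15, 5, 6, 4, 2, 8, 10, 9, 12, 7, 14, 13]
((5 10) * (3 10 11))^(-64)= (11)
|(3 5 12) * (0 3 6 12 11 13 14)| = |(0 3 5 11 13 14)(6 12)| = 6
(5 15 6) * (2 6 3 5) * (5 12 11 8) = (2 6)(3 12 11 8 5 15) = [0, 1, 6, 12, 4, 15, 2, 7, 5, 9, 10, 8, 11, 13, 14, 3]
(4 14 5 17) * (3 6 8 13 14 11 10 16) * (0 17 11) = (0 17 4)(3 6 8 13 14 5 11 10 16) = [17, 1, 2, 6, 0, 11, 8, 7, 13, 9, 16, 10, 12, 14, 5, 15, 3, 4]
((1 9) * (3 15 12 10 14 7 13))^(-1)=(1 9)(3 13 7 14 10 12 15)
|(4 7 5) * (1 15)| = 6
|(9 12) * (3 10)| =2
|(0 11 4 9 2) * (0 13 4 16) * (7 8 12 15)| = 12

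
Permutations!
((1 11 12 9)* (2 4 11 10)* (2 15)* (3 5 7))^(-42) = (1 12 4 15)(2 10 9 11)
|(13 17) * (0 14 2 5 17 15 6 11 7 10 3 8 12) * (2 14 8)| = 30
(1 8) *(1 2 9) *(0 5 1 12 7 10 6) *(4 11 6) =(0 5 1 8 2 9 12 7 10 4 11 6) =[5, 8, 9, 3, 11, 1, 0, 10, 2, 12, 4, 6, 7]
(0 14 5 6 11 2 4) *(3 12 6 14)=[3, 1, 4, 12, 0, 14, 11, 7, 8, 9, 10, 2, 6, 13, 5]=(0 3 12 6 11 2 4)(5 14)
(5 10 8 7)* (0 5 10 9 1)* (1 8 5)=[1, 0, 2, 3, 4, 9, 6, 10, 7, 8, 5]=(0 1)(5 9 8 7 10)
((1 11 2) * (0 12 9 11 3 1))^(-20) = ((0 12 9 11 2)(1 3))^(-20) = (12)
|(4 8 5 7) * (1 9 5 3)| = |(1 9 5 7 4 8 3)| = 7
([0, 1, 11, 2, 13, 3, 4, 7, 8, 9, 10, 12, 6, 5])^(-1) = (2 3 5 13 4 6 12 11)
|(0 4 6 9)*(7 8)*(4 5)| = 10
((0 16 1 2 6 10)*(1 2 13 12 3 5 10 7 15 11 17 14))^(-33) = ((0 16 2 6 7 15 11 17 14 1 13 12 3 5 10))^(-33) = (0 3 1 11 6)(2 10 12 14 15)(5 13 17 7 16)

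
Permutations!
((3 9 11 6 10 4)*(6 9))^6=((3 6 10 4)(9 11))^6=(11)(3 10)(4 6)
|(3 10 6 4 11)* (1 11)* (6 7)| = |(1 11 3 10 7 6 4)| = 7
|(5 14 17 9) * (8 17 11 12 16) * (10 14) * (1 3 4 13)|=36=|(1 3 4 13)(5 10 14 11 12 16 8 17 9)|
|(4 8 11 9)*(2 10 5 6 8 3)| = 9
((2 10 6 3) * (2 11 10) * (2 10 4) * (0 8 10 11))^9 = ((0 8 10 6 3)(2 11 4))^9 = (11)(0 3 6 10 8)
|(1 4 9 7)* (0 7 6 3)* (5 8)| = 14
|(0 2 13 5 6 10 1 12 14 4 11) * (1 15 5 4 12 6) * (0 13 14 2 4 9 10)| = 30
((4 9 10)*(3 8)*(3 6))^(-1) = (3 6 8)(4 10 9) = ((3 8 6)(4 9 10))^(-1)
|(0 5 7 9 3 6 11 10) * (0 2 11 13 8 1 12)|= |(0 5 7 9 3 6 13 8 1 12)(2 11 10)|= 30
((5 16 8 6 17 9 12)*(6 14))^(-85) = (5 14 9 16 6 12 8 17)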